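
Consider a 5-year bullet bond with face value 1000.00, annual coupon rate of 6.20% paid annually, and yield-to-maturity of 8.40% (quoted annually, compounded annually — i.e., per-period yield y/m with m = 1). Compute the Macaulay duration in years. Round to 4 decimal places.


Answer: Macaulay duration = 4.4203 years

Derivation:
Coupon per period c = face * coupon_rate / m = 62.000000
Periods per year m = 1; per-period yield y/m = 0.084000
Number of cashflows N = 5
Cashflows (t years, CF_t, discount factor 1/(1+y/m)^(m*t), PV):
  t = 1.0000: CF_t = 62.000000, DF = 0.922509, PV = 57.195572
  t = 2.0000: CF_t = 62.000000, DF = 0.851023, PV = 52.763443
  t = 3.0000: CF_t = 62.000000, DF = 0.785077, PV = 48.674763
  t = 4.0000: CF_t = 62.000000, DF = 0.724241, PV = 44.902918
  t = 5.0000: CF_t = 1062.000000, DF = 0.668119, PV = 709.541997
Price P = sum_t PV_t = 913.078692
Macaulay numerator sum_t t * PV_t:
  t * PV_t at t = 1.0000: 57.195572
  t * PV_t at t = 2.0000: 105.526886
  t * PV_t at t = 3.0000: 146.024288
  t * PV_t at t = 4.0000: 179.611670
  t * PV_t at t = 5.0000: 3547.709983
Macaulay duration D = (sum_t t * PV_t) / P = 4036.068399 / 913.078692 = 4.420285


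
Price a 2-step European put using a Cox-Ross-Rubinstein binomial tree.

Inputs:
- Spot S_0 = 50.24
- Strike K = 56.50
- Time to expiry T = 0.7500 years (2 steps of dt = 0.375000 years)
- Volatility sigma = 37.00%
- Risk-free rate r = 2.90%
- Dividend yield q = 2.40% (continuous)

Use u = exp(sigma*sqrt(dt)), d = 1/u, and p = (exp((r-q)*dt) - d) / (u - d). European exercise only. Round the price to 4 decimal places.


Answer: Price = V(0,0) = 10.3615

Derivation:
dt = T/N = 0.375000
u = exp(sigma*sqrt(dt)) = 1.254300; d = 1/u = 0.797257
p = (exp((r-q)*dt) - d) / (u - d) = 0.447703
Discount per step: exp(-r*dt) = 0.989184
Stock lattice S(k, i) with i counting down-moves:
  k=0: S(0,0) = 50.2400
  k=1: S(1,0) = 63.0160; S(1,1) = 40.0542
  k=2: S(2,0) = 79.0410; S(2,1) = 50.2400; S(2,2) = 31.9335
Terminal payoffs V(N, i) = max(K - S_T, 0):
  V(2,0) = 0.000000; V(2,1) = 6.260000; V(2,2) = 24.566490
Backward induction: V(k, i) = exp(-r*dt) * [p * V(k+1, i) + (1-p) * V(k+1, i+1)].
  V(1,0) = exp(-r*dt) * [p*0.000000 + (1-p)*6.260000] = 3.419984
  V(1,1) = exp(-r*dt) * [p*6.260000 + (1-p)*24.566490] = 16.193555
  V(0,0) = exp(-r*dt) * [p*3.419984 + (1-p)*16.193555] = 10.361493


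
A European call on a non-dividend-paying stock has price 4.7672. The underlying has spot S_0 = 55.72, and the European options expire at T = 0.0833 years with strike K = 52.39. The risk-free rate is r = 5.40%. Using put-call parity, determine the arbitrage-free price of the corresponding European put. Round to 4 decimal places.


Put-call parity: C - P = S_0 * exp(-qT) - K * exp(-rT).
S_0 * exp(-qT) = 55.7200 * 1.00000000 = 55.72000000
K * exp(-rT) = 52.3900 * 0.99551190 = 52.15486853
P = C - S*exp(-qT) + K*exp(-rT)
P = 4.7672 - 55.72000000 + 52.15486853 = 1.2021

Answer: Put price = 1.2021


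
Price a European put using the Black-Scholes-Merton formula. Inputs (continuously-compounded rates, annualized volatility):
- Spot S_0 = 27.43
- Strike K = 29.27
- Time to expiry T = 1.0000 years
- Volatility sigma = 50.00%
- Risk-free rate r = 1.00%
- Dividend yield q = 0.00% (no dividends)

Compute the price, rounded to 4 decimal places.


Answer: Price = 6.3751

Derivation:
d1 = (ln(S/K) + (r - q + 0.5*sigma^2) * T) / (sigma * sqrt(T)) = 0.14014841
d2 = d1 - sigma * sqrt(T) = -0.35985159
exp(-rT) = 0.99004983; exp(-qT) = 1.00000000
P = K * exp(-rT) * N(-d2) - S_0 * exp(-qT) * N(-d1)
N(-d1) = 0.44427137; N(-d2) = 0.64052094
P = 29.2700 * 0.99004983 * 0.64052094 - 27.4300 * 1.00000000 * 0.44427137 = 6.3751


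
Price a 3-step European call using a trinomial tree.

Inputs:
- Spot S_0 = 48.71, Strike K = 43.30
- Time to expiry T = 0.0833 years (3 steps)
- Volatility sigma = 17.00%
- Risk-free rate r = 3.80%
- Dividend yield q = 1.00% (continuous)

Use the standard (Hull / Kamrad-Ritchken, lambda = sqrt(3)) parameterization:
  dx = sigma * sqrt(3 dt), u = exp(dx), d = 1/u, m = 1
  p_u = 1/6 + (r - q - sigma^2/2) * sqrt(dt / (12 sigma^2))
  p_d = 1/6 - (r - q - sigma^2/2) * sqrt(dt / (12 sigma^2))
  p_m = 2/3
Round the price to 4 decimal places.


Answer: Price = V(0,0) = 5.5117

Derivation:
dt = T/N = 0.027767; dx = sigma*sqrt(3*dt) = 0.049065
u = exp(dx) = 1.050289; d = 1/u = 0.952119
p_u = 0.170501, p_m = 0.666667, p_d = 0.162833
Discount per step: exp(-r*dt) = 0.998945
Stock lattice S(k, j) with j the centered position index:
  k=0: S(0,+0) = 48.7100
  k=1: S(1,-1) = 46.3777; S(1,+0) = 48.7100; S(1,+1) = 51.1596
  k=2: S(2,-2) = 44.1571; S(2,-1) = 46.3777; S(2,+0) = 48.7100; S(2,+1) = 51.1596; S(2,+2) = 53.7323
  k=3: S(3,-3) = 42.0429; S(3,-2) = 44.1571; S(3,-1) = 46.3777; S(3,+0) = 48.7100; S(3,+1) = 51.1596; S(3,+2) = 53.7323; S(3,+3) = 56.4344
Terminal payoffs V(N, j) = max(S_T - K, 0):
  V(3,-3) = 0.000000; V(3,-2) = 0.857131; V(3,-1) = 3.077730; V(3,+0) = 5.410000; V(3,+1) = 7.859556; V(3,+2) = 10.432297; V(3,+3) = 13.134418
Backward induction: V(k, j) = exp(-r*dt) * [p_u * V(k+1, j+1) + p_m * V(k+1, j) + p_d * V(k+1, j-1)]
  V(2,-2) = exp(-r*dt) * [p_u*3.077730 + p_m*0.857131 + p_d*0.000000] = 1.095020
  V(2,-1) = exp(-r*dt) * [p_u*5.410000 + p_m*3.077730 + p_d*0.857131] = 3.110514
  V(2,+0) = exp(-r*dt) * [p_u*7.859556 + p_m*5.410000 + p_d*3.077730] = 5.442136
  V(2,+1) = exp(-r*dt) * [p_u*10.432297 + p_m*7.859556 + p_d*5.410000] = 7.891013
  V(2,+2) = exp(-r*dt) * [p_u*13.134418 + p_m*10.432297 + p_d*7.859556] = 10.463039
  V(1,-1) = exp(-r*dt) * [p_u*5.442136 + p_m*3.110514 + p_d*1.095020] = 3.176516
  V(1,+0) = exp(-r*dt) * [p_u*7.891013 + p_m*5.442136 + p_d*3.110514] = 5.474229
  V(1,+1) = exp(-r*dt) * [p_u*10.463039 + p_m*7.891013 + p_d*5.442136] = 7.922425
  V(0,+0) = exp(-r*dt) * [p_u*7.922425 + p_m*5.474229 + p_d*3.176516] = 5.511687


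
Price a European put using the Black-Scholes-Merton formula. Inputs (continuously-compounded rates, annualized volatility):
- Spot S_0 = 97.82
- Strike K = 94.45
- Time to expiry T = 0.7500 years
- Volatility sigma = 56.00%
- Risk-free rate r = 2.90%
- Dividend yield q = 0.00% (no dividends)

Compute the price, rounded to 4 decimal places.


d1 = (ln(S/K) + (r - q + 0.5*sigma^2) * T) / (sigma * sqrt(T)) = 0.35962419
d2 = d1 - sigma * sqrt(T) = -0.12535004
exp(-rT) = 0.97848483; exp(-qT) = 1.00000000
P = K * exp(-rT) * N(-d2) - S_0 * exp(-qT) * N(-d1)
N(-d1) = 0.35956410; N(-d2) = 0.54987678
P = 94.4500 * 0.97848483 * 0.54987678 - 97.8200 * 1.00000000 * 0.35956410 = 15.6459

Answer: Price = 15.6459


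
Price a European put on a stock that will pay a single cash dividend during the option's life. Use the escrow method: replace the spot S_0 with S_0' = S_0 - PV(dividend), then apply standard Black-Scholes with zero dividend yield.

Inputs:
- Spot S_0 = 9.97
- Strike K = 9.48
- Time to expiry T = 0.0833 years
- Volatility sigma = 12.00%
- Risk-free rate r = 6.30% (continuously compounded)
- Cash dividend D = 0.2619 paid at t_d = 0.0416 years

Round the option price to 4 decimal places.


Answer: Price = 0.0371

Derivation:
PV(D) = D * exp(-r * t_d) = 0.2619 * 0.99738263 = 0.26121451
S_0' = S_0 - PV(D) = 9.9700 - 0.26121451 = 9.70878549
d1 = (ln(S_0'/K) + (r + sigma^2/2)*T) / (sigma*sqrt(T)) = 0.85737902
d2 = d1 - sigma*sqrt(T) = 0.82274493
exp(-rT) = 0.99476585
N(-d1) = 0.19561772; N(-d2) = 0.20532653
P = K * exp(-rT) * N(-d2) - S_0' * N(-d1) = 9.4800 * 0.99476585 * 0.20532653 - 9.70878549 * 0.19561772 = 0.0371


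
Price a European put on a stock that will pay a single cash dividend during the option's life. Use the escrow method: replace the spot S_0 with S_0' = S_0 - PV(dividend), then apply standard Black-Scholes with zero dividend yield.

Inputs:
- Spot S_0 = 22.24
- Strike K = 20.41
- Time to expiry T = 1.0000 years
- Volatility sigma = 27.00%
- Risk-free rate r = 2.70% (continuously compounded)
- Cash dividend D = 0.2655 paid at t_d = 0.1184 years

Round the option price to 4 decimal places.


PV(D) = D * exp(-r * t_d) = 0.2655 * 0.99680830 = 0.26465260
S_0' = S_0 - PV(D) = 22.2400 - 0.26465260 = 21.97534740
d1 = (ln(S_0'/K) + (r + sigma^2/2)*T) / (sigma*sqrt(T)) = 0.50868991
d2 = d1 - sigma*sqrt(T) = 0.23868991
exp(-rT) = 0.97336124
N(-d1) = 0.30548480; N(-d2) = 0.40567302
P = K * exp(-rT) * N(-d2) - S_0' * N(-d1) = 20.4100 * 0.97336124 * 0.40567302 - 21.97534740 * 0.30548480 = 1.3461

Answer: Price = 1.3461


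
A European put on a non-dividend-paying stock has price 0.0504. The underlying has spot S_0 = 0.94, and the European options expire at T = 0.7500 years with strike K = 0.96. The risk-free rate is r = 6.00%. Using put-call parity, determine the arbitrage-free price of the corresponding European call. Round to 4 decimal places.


Put-call parity: C - P = S_0 * exp(-qT) - K * exp(-rT).
S_0 * exp(-qT) = 0.9400 * 1.00000000 = 0.94000000
K * exp(-rT) = 0.9600 * 0.95599748 = 0.91775758
C = P + S*exp(-qT) - K*exp(-rT)
C = 0.0504 + 0.94000000 - 0.91775758 = 0.0726

Answer: Call price = 0.0726


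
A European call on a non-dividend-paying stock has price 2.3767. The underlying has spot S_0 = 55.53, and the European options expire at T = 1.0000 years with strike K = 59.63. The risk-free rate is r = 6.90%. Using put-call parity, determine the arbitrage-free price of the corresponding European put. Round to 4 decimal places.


Answer: Put price = 2.5010

Derivation:
Put-call parity: C - P = S_0 * exp(-qT) - K * exp(-rT).
S_0 * exp(-qT) = 55.5300 * 1.00000000 = 55.53000000
K * exp(-rT) = 59.6300 * 0.93332668 = 55.65426993
P = C - S*exp(-qT) + K*exp(-rT)
P = 2.3767 - 55.53000000 + 55.65426993 = 2.5010


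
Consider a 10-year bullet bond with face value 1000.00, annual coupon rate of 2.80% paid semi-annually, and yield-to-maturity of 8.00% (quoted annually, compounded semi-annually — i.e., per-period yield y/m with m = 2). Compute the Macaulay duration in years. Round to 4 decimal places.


Coupon per period c = face * coupon_rate / m = 14.000000
Periods per year m = 2; per-period yield y/m = 0.040000
Number of cashflows N = 20
Cashflows (t years, CF_t, discount factor 1/(1+y/m)^(m*t), PV):
  t = 0.5000: CF_t = 14.000000, DF = 0.961538, PV = 13.461538
  t = 1.0000: CF_t = 14.000000, DF = 0.924556, PV = 12.943787
  t = 1.5000: CF_t = 14.000000, DF = 0.888996, PV = 12.445949
  t = 2.0000: CF_t = 14.000000, DF = 0.854804, PV = 11.967259
  t = 2.5000: CF_t = 14.000000, DF = 0.821927, PV = 11.506979
  t = 3.0000: CF_t = 14.000000, DF = 0.790315, PV = 11.064403
  t = 3.5000: CF_t = 14.000000, DF = 0.759918, PV = 10.638849
  t = 4.0000: CF_t = 14.000000, DF = 0.730690, PV = 10.229663
  t = 4.5000: CF_t = 14.000000, DF = 0.702587, PV = 9.836214
  t = 5.0000: CF_t = 14.000000, DF = 0.675564, PV = 9.457898
  t = 5.5000: CF_t = 14.000000, DF = 0.649581, PV = 9.094133
  t = 6.0000: CF_t = 14.000000, DF = 0.624597, PV = 8.744359
  t = 6.5000: CF_t = 14.000000, DF = 0.600574, PV = 8.408037
  t = 7.0000: CF_t = 14.000000, DF = 0.577475, PV = 8.084651
  t = 7.5000: CF_t = 14.000000, DF = 0.555265, PV = 7.773703
  t = 8.0000: CF_t = 14.000000, DF = 0.533908, PV = 7.474714
  t = 8.5000: CF_t = 14.000000, DF = 0.513373, PV = 7.187225
  t = 9.0000: CF_t = 14.000000, DF = 0.493628, PV = 6.910794
  t = 9.5000: CF_t = 14.000000, DF = 0.474642, PV = 6.644994
  t = 10.0000: CF_t = 1014.000000, DF = 0.456387, PV = 462.776363
Price P = sum_t PV_t = 646.651515
Macaulay numerator sum_t t * PV_t:
  t * PV_t at t = 0.5000: 6.730769
  t * PV_t at t = 1.0000: 12.943787
  t * PV_t at t = 1.5000: 18.668924
  t * PV_t at t = 2.0000: 23.934517
  t * PV_t at t = 2.5000: 28.767449
  t * PV_t at t = 3.0000: 33.193210
  t * PV_t at t = 3.5000: 37.235973
  t * PV_t at t = 4.0000: 40.918651
  t * PV_t at t = 4.5000: 44.262964
  t * PV_t at t = 5.0000: 47.289492
  t * PV_t at t = 5.5000: 50.017732
  t * PV_t at t = 6.0000: 52.466152
  t * PV_t at t = 6.5000: 54.652242
  t * PV_t at t = 7.0000: 56.592558
  t * PV_t at t = 7.5000: 58.302773
  t * PV_t at t = 8.0000: 59.797716
  t * PV_t at t = 8.5000: 61.091416
  t * PV_t at t = 9.0000: 62.197143
  t * PV_t at t = 9.5000: 63.127442
  t * PV_t at t = 10.0000: 4627.763634
Macaulay duration D = (sum_t t * PV_t) / P = 5439.954545 / 646.651515 = 8.412498

Answer: Macaulay duration = 8.4125 years


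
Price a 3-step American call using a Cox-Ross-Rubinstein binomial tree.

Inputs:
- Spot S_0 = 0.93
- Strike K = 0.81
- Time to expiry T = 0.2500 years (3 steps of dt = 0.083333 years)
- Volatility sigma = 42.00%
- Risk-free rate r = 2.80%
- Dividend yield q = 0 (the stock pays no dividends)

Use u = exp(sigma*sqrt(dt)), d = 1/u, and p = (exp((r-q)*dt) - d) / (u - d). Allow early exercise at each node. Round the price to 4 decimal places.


Answer: Price = V(0,0) = 0.1486

Derivation:
dt = T/N = 0.083333
u = exp(sigma*sqrt(dt)) = 1.128900; d = 1/u = 0.885818
p = (exp((r-q)*dt) - d) / (u - d) = 0.479336
Discount per step: exp(-r*dt) = 0.997669
Stock lattice S(k, i) with i counting down-moves:
  k=0: S(0,0) = 0.9300
  k=1: S(1,0) = 1.0499; S(1,1) = 0.8238
  k=2: S(2,0) = 1.1852; S(2,1) = 0.9300; S(2,2) = 0.7297
  k=3: S(3,0) = 1.3380; S(3,1) = 1.0499; S(3,2) = 0.8238; S(3,3) = 0.6464
Terminal payoffs V(N, i) = max(S_T - K, 0):
  V(3,0) = 0.527979; V(3,1) = 0.239877; V(3,2) = 0.013811; V(3,3) = 0.000000
Backward induction: V(k, i) = exp(-r*dt) * [p * V(k+1, i) + (1-p) * V(k+1, i+1)]; then take max(V_cont, immediate exercise) for American.
  V(2,0) = exp(-r*dt) * [p*0.527979 + (1-p)*0.239877] = 0.377094; exercise = 0.375206; V(2,0) = max -> 0.377094
  V(2,1) = exp(-r*dt) * [p*0.239877 + (1-p)*0.013811] = 0.121888; exercise = 0.120000; V(2,1) = max -> 0.121888
  V(2,2) = exp(-r*dt) * [p*0.013811 + (1-p)*0.000000] = 0.006605; exercise = 0.000000; V(2,2) = max -> 0.006605
  V(1,0) = exp(-r*dt) * [p*0.377094 + (1-p)*0.121888] = 0.243648; exercise = 0.239877; V(1,0) = max -> 0.243648
  V(1,1) = exp(-r*dt) * [p*0.121888 + (1-p)*0.006605] = 0.061720; exercise = 0.013811; V(1,1) = max -> 0.061720
  V(0,0) = exp(-r*dt) * [p*0.243648 + (1-p)*0.061720] = 0.148578; exercise = 0.120000; V(0,0) = max -> 0.148578


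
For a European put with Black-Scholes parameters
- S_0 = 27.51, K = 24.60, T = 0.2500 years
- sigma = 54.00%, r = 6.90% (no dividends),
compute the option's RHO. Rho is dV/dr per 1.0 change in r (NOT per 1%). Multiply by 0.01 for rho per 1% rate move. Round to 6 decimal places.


d1 = 0.6129745630; d2 = 0.3429745630
phi(d1) = 0.3306127789; exp(-qT) = 1.0000000000; exp(-rT) = 0.9828979294
N(-d2) = 0.3658087983
Rho = -K*T*exp(-rT)*N(-d2) = -24.6000 * 0.2500 * 0.9828979294 * 0.3658087983 = -2.211249

Answer: Rho = -2.211249


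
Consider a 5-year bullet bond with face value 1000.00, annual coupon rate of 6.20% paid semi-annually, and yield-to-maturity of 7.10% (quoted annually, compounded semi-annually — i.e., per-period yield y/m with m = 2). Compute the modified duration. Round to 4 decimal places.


Answer: Modified duration = 4.2111

Derivation:
Coupon per period c = face * coupon_rate / m = 31.000000
Periods per year m = 2; per-period yield y/m = 0.035500
Number of cashflows N = 10
Cashflows (t years, CF_t, discount factor 1/(1+y/m)^(m*t), PV):
  t = 0.5000: CF_t = 31.000000, DF = 0.965717, PV = 29.937228
  t = 1.0000: CF_t = 31.000000, DF = 0.932609, PV = 28.910892
  t = 1.5000: CF_t = 31.000000, DF = 0.900637, PV = 27.919741
  t = 2.0000: CF_t = 31.000000, DF = 0.869760, PV = 26.962570
  t = 2.5000: CF_t = 31.000000, DF = 0.839942, PV = 26.038213
  t = 3.0000: CF_t = 31.000000, DF = 0.811147, PV = 25.145546
  t = 3.5000: CF_t = 31.000000, DF = 0.783338, PV = 24.283483
  t = 4.0000: CF_t = 31.000000, DF = 0.756483, PV = 23.450973
  t = 4.5000: CF_t = 31.000000, DF = 0.730549, PV = 22.647004
  t = 5.0000: CF_t = 1031.000000, DF = 0.705503, PV = 727.373765
Price P = sum_t PV_t = 962.669416
First compute Macaulay numerator sum_t t * PV_t:
  t * PV_t at t = 0.5000: 14.968614
  t * PV_t at t = 1.0000: 28.910892
  t * PV_t at t = 1.5000: 41.879611
  t * PV_t at t = 2.0000: 53.925139
  t * PV_t at t = 2.5000: 65.095533
  t * PV_t at t = 3.0000: 75.436639
  t * PV_t at t = 3.5000: 84.992189
  t * PV_t at t = 4.0000: 93.803892
  t * PV_t at t = 4.5000: 101.911520
  t * PV_t at t = 5.0000: 3636.868826
Macaulay duration D = 4197.792856 / 962.669416 = 4.360576
Modified duration = D / (1 + y/m) = 4.360576 / (1 + 0.035500) = 4.211082


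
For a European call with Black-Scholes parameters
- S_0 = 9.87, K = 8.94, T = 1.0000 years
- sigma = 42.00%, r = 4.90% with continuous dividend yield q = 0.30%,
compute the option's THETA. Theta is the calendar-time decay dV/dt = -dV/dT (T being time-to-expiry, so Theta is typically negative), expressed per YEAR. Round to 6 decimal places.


d1 = 0.5551530101; d2 = 0.1351530101
phi(d1) = 0.3419687346; exp(-qT) = 0.9970044955; exp(-rT) = 0.9521811297
Theta = -S*exp(-qT)*phi(d1)*sigma/(2*sqrt(T)) - r*K*exp(-rT)*N(d2) + q*S*exp(-qT)*N(d1)
N(d1) = 0.7106049967; N(d2) = 0.5537545507; sqrt(T) = 1.0000000000
Term 1 = -9.8700 * 0.9970044955 * 0.3419687346 * 0.4200 / (2 * 1.0000000000) = -0.7066753868
Term 2 = -0.0490 * 8.9400 * 0.9521811297 * 0.5537545507 = -0.2309779260
Term 3 = 0.0030 * 9.8700 * 0.9970044955 * 0.7106049967 = 0.0209779855
Theta = -0.7066753868 + (-0.2309779260) + (0.0209779855) = -0.916675

Answer: Theta = -0.916675


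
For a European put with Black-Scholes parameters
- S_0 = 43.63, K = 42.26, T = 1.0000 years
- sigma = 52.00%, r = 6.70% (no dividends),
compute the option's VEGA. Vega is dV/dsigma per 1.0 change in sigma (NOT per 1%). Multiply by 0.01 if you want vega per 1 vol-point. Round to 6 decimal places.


Answer: Vega = 15.728376

Derivation:
d1 = 0.4501999518; d2 = -0.0698000482
phi(d1) = 0.3604945171; exp(-qT) = 1.0000000000; exp(-rT) = 0.9351952013
Vega = S * exp(-qT) * phi(d1) * sqrt(T) = 43.6300 * 1.0000000000 * 0.3604945171 * 1.0000000000 = 15.728376


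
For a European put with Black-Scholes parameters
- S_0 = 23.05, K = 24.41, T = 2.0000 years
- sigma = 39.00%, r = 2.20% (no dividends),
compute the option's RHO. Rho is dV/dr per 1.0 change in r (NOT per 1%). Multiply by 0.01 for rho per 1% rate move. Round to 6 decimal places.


Answer: Rho = -28.866731

Derivation:
d1 = 0.2516083283; d2 = -0.2999349610
phi(d1) = 0.3865121758; exp(-qT) = 1.0000000000; exp(-rT) = 0.9569539575
N(-d2) = 0.6178866169
Rho = -K*T*exp(-rT)*N(-d2) = -24.4100 * 2.0000 * 0.9569539575 * 0.6178866169 = -28.866731


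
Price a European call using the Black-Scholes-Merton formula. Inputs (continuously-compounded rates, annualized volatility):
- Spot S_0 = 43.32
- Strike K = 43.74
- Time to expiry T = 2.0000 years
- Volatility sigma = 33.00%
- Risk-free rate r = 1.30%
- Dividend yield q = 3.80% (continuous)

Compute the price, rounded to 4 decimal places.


d1 = (ln(S/K) + (r - q + 0.5*sigma^2) * T) / (sigma * sqrt(T)) = 0.10553334
d2 = d1 - sigma * sqrt(T) = -0.36115713
exp(-rT) = 0.97433509; exp(-qT) = 0.92681621
C = S_0 * exp(-qT) * N(d1) - K * exp(-rT) * N(d2)
N(d1) = 0.54202369; N(d2) = 0.35899099
C = 43.3200 * 0.92681621 * 0.54202369 - 43.7400 * 0.97433509 * 0.35899099 = 6.4628

Answer: Price = 6.4628


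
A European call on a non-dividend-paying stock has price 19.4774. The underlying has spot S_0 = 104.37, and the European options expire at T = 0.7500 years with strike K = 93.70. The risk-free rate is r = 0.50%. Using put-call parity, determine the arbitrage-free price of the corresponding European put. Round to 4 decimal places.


Answer: Put price = 8.4567

Derivation:
Put-call parity: C - P = S_0 * exp(-qT) - K * exp(-rT).
S_0 * exp(-qT) = 104.3700 * 1.00000000 = 104.37000000
K * exp(-rT) = 93.7000 * 0.99625702 = 93.34928301
P = C - S*exp(-qT) + K*exp(-rT)
P = 19.4774 - 104.37000000 + 93.34928301 = 8.4567


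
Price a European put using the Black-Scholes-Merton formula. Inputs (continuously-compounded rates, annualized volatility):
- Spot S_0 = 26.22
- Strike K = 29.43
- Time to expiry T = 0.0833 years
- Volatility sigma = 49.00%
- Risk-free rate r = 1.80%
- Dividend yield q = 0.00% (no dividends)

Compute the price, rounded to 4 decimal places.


d1 = (ln(S/K) + (r - q + 0.5*sigma^2) * T) / (sigma * sqrt(T)) = -0.73533209
d2 = d1 - sigma * sqrt(T) = -0.87675461
exp(-rT) = 0.99850172; exp(-qT) = 1.00000000
P = K * exp(-rT) * N(-d2) - S_0 * exp(-qT) * N(-d1)
N(-d1) = 0.76893136; N(-d2) = 0.80969003
P = 29.4300 * 0.99850172 * 0.80969003 - 26.2200 * 1.00000000 * 0.76893136 = 3.6321

Answer: Price = 3.6321


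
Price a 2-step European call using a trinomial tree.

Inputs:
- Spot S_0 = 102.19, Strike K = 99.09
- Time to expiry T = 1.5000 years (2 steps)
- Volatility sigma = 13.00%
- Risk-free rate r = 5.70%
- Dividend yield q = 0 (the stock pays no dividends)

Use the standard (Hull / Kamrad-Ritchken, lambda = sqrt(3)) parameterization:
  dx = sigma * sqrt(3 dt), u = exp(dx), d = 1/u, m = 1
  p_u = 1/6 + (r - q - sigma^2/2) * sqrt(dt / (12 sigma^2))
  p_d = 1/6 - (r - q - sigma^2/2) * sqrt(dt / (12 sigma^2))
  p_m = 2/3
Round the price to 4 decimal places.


dt = T/N = 0.750000; dx = sigma*sqrt(3*dt) = 0.195000
u = exp(dx) = 1.215311; d = 1/u = 0.822835
p_u = 0.260032, p_m = 0.666667, p_d = 0.073301
Discount per step: exp(-r*dt) = 0.958151
Stock lattice S(k, j) with j the centered position index:
  k=0: S(0,+0) = 102.1900
  k=1: S(1,-1) = 84.0855; S(1,+0) = 102.1900; S(1,+1) = 124.1926
  k=2: S(2,-2) = 69.1884; S(2,-1) = 84.0855; S(2,+0) = 102.1900; S(2,+1) = 124.1926; S(2,+2) = 150.9327
Terminal payoffs V(N, j) = max(S_T - K, 0):
  V(2,-2) = 0.000000; V(2,-1) = 0.000000; V(2,+0) = 3.100000; V(2,+1) = 25.102630; V(2,+2) = 51.842667
Backward induction: V(k, j) = exp(-r*dt) * [p_u * V(k+1, j+1) + p_m * V(k+1, j) + p_d * V(k+1, j-1)]
  V(1,-1) = exp(-r*dt) * [p_u*3.100000 + p_m*0.000000 + p_d*0.000000] = 0.772365
  V(1,+0) = exp(-r*dt) * [p_u*25.102630 + p_m*3.100000 + p_d*0.000000] = 8.234497
  V(1,+1) = exp(-r*dt) * [p_u*51.842667 + p_m*25.102630 + p_d*3.100000] = 29.169060
  V(0,+0) = exp(-r*dt) * [p_u*29.169060 + p_m*8.234497 + p_d*0.772365] = 12.581643

Answer: Price = V(0,0) = 12.5816


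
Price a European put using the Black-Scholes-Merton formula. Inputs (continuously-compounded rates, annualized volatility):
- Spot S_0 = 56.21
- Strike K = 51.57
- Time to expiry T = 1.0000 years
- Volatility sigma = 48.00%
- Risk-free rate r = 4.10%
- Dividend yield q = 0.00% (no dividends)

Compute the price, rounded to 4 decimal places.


d1 = (ln(S/K) + (r - q + 0.5*sigma^2) * T) / (sigma * sqrt(T)) = 0.50490535
d2 = d1 - sigma * sqrt(T) = 0.02490535
exp(-rT) = 0.95982913; exp(-qT) = 1.00000000
P = K * exp(-rT) * N(-d2) - S_0 * exp(-qT) * N(-d1)
N(-d1) = 0.30681266; N(-d2) = 0.49006523
P = 51.5700 * 0.95982913 * 0.49006523 - 56.2100 * 1.00000000 * 0.30681266 = 7.0115

Answer: Price = 7.0115


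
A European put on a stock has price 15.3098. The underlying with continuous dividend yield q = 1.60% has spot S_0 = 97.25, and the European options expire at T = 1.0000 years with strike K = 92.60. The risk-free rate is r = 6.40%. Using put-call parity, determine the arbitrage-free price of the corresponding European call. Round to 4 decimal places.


Answer: Call price = 24.1569

Derivation:
Put-call parity: C - P = S_0 * exp(-qT) - K * exp(-rT).
S_0 * exp(-qT) = 97.2500 * 0.98412732 = 95.70638188
K * exp(-rT) = 92.6000 * 0.93800500 = 86.85926296
C = P + S*exp(-qT) - K*exp(-rT)
C = 15.3098 + 95.70638188 - 86.85926296 = 24.1569


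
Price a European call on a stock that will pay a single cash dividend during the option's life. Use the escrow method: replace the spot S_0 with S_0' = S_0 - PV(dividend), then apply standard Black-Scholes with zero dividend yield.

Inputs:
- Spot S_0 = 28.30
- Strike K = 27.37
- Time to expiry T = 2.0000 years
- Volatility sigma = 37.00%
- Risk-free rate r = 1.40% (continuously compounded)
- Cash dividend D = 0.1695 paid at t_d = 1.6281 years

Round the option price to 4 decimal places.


Answer: Price = 6.4410

Derivation:
PV(D) = D * exp(-r * t_d) = 0.1695 * 0.97746441 = 0.16568022
S_0' = S_0 - PV(D) = 28.3000 - 0.16568022 = 28.13431978
d1 = (ln(S_0'/K) + (r + sigma^2/2)*T) / (sigma*sqrt(T)) = 0.36777704
d2 = d1 - sigma*sqrt(T) = -0.15548198
exp(-rT) = 0.97238837
N(d1) = 0.64348025; N(d2) = 0.43822068
C = S_0' * N(d1) - K * exp(-rT) * N(d2) = 28.13431978 * 0.64348025 - 27.3700 * 0.97238837 * 0.43822068 = 6.4410


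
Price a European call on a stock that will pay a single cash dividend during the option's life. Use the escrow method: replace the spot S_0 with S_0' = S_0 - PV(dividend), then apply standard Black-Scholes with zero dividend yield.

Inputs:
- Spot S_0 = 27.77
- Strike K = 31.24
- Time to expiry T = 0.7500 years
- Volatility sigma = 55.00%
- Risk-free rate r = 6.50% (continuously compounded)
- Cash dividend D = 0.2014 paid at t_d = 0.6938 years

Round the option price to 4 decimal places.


PV(D) = D * exp(-r * t_d) = 0.2014 * 0.95590475 = 0.19251922
S_0' = S_0 - PV(D) = 27.7700 - 0.19251922 = 27.57748078
d1 = (ln(S_0'/K) + (r + sigma^2/2)*T) / (sigma*sqrt(T)) = 0.07870376
d2 = d1 - sigma*sqrt(T) = -0.39761021
exp(-rT) = 0.95241920
N(d1) = 0.53136587; N(d2) = 0.34545877
C = S_0' * N(d1) - K * exp(-rT) * N(d2) = 27.57748078 * 0.53136587 - 31.2400 * 0.95241920 * 0.34545877 = 4.3751

Answer: Price = 4.3751


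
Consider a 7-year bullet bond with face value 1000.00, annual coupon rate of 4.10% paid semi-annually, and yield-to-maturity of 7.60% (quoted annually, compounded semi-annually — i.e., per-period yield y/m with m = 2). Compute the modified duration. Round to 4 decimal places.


Answer: Modified duration = 5.8199

Derivation:
Coupon per period c = face * coupon_rate / m = 20.500000
Periods per year m = 2; per-period yield y/m = 0.038000
Number of cashflows N = 14
Cashflows (t years, CF_t, discount factor 1/(1+y/m)^(m*t), PV):
  t = 0.5000: CF_t = 20.500000, DF = 0.963391, PV = 19.749518
  t = 1.0000: CF_t = 20.500000, DF = 0.928122, PV = 19.026511
  t = 1.5000: CF_t = 20.500000, DF = 0.894145, PV = 18.329972
  t = 2.0000: CF_t = 20.500000, DF = 0.861411, PV = 17.658933
  t = 2.5000: CF_t = 20.500000, DF = 0.829876, PV = 17.012459
  t = 3.0000: CF_t = 20.500000, DF = 0.799495, PV = 16.389652
  t = 3.5000: CF_t = 20.500000, DF = 0.770227, PV = 15.789646
  t = 4.0000: CF_t = 20.500000, DF = 0.742030, PV = 15.211605
  t = 4.5000: CF_t = 20.500000, DF = 0.714865, PV = 14.654725
  t = 5.0000: CF_t = 20.500000, DF = 0.688694, PV = 14.118232
  t = 5.5000: CF_t = 20.500000, DF = 0.663482, PV = 13.601380
  t = 6.0000: CF_t = 20.500000, DF = 0.639193, PV = 13.103449
  t = 6.5000: CF_t = 20.500000, DF = 0.615793, PV = 12.623747
  t = 7.0000: CF_t = 1020.500000, DF = 0.593249, PV = 605.410655
Price P = sum_t PV_t = 812.680483
First compute Macaulay numerator sum_t t * PV_t:
  t * PV_t at t = 0.5000: 9.874759
  t * PV_t at t = 1.0000: 19.026511
  t * PV_t at t = 1.5000: 27.494958
  t * PV_t at t = 2.0000: 35.317865
  t * PV_t at t = 2.5000: 42.531148
  t * PV_t at t = 3.0000: 49.168957
  t * PV_t at t = 3.5000: 55.263760
  t * PV_t at t = 4.0000: 60.846419
  t * PV_t at t = 4.5000: 65.946263
  t * PV_t at t = 5.0000: 70.591162
  t * PV_t at t = 5.5000: 74.807590
  t * PV_t at t = 6.0000: 78.620693
  t * PV_t at t = 6.5000: 82.054352
  t * PV_t at t = 7.0000: 4237.874583
Macaulay duration D = 4909.419020 / 812.680483 = 6.041020
Modified duration = D / (1 + y/m) = 6.041020 / (1 + 0.038000) = 5.819865


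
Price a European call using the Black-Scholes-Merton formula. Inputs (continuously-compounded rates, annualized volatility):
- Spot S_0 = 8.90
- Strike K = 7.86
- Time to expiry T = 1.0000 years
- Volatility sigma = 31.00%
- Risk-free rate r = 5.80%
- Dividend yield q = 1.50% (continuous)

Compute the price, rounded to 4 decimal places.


Answer: Price = 1.8121

Derivation:
d1 = (ln(S/K) + (r - q + 0.5*sigma^2) * T) / (sigma * sqrt(T)) = 0.69456345
d2 = d1 - sigma * sqrt(T) = 0.38456345
exp(-rT) = 0.94364995; exp(-qT) = 0.98511194
C = S_0 * exp(-qT) * N(d1) - K * exp(-rT) * N(d2)
N(d1) = 0.75633554; N(d2) = 0.64971956
C = 8.9000 * 0.98511194 * 0.75633554 - 7.8600 * 0.94364995 * 0.64971956 = 1.8121


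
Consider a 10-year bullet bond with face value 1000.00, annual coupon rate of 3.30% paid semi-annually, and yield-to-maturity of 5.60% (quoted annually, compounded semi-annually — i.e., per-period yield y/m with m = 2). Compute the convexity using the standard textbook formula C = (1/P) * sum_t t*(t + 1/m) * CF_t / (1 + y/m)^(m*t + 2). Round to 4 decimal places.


Coupon per period c = face * coupon_rate / m = 16.500000
Periods per year m = 2; per-period yield y/m = 0.028000
Number of cashflows N = 20
Cashflows (t years, CF_t, discount factor 1/(1+y/m)^(m*t), PV):
  t = 0.5000: CF_t = 16.500000, DF = 0.972763, PV = 16.050584
  t = 1.0000: CF_t = 16.500000, DF = 0.946267, PV = 15.613408
  t = 1.5000: CF_t = 16.500000, DF = 0.920493, PV = 15.188140
  t = 2.0000: CF_t = 16.500000, DF = 0.895422, PV = 14.774456
  t = 2.5000: CF_t = 16.500000, DF = 0.871033, PV = 14.372038
  t = 3.0000: CF_t = 16.500000, DF = 0.847308, PV = 13.980582
  t = 3.5000: CF_t = 16.500000, DF = 0.824230, PV = 13.599788
  t = 4.0000: CF_t = 16.500000, DF = 0.801780, PV = 13.229366
  t = 4.5000: CF_t = 16.500000, DF = 0.779941, PV = 12.869033
  t = 5.0000: CF_t = 16.500000, DF = 0.758698, PV = 12.518515
  t = 5.5000: CF_t = 16.500000, DF = 0.738033, PV = 12.177543
  t = 6.0000: CF_t = 16.500000, DF = 0.717931, PV = 11.845859
  t = 6.5000: CF_t = 16.500000, DF = 0.698376, PV = 11.523209
  t = 7.0000: CF_t = 16.500000, DF = 0.679354, PV = 11.209348
  t = 7.5000: CF_t = 16.500000, DF = 0.660851, PV = 10.904035
  t = 8.0000: CF_t = 16.500000, DF = 0.642851, PV = 10.607038
  t = 8.5000: CF_t = 16.500000, DF = 0.625341, PV = 10.318130
  t = 9.0000: CF_t = 16.500000, DF = 0.608309, PV = 10.037091
  t = 9.5000: CF_t = 16.500000, DF = 0.591740, PV = 9.763708
  t = 10.0000: CF_t = 1016.500000, DF = 0.575622, PV = 585.120198
Price P = sum_t PV_t = 825.702069
Convexity numerator sum_t t*(t + 1/m) * CF_t / (1+y/m)^(m*t + 2):
  t = 0.5000: term = 7.594070
  t = 1.0000: term = 22.161683
  t = 1.5000: term = 43.116115
  t = 2.0000: term = 69.902911
  t = 2.5000: term = 101.998411
  t = 3.0000: term = 138.908341
  t = 3.5000: term = 180.166461
  t = 4.0000: term = 225.333261
  t = 4.5000: term = 273.994725
  t = 5.0000: term = 325.761129
  t = 5.5000: term = 380.265910
  t = 6.0000: term = 437.164559
  t = 6.5000: term = 496.133578
  t = 7.0000: term = 556.869476
  t = 7.5000: term = 619.087800
  t = 8.0000: term = 682.522217
  t = 8.5000: term = 746.923633
  t = 9.0000: term = 812.059340
  t = 9.5000: term = 877.712213
  t = 10.0000: term = 58136.403245
Convexity = (1/P) * sum = 65134.079079 / 825.702069 = 78.883270

Answer: Convexity = 78.8833


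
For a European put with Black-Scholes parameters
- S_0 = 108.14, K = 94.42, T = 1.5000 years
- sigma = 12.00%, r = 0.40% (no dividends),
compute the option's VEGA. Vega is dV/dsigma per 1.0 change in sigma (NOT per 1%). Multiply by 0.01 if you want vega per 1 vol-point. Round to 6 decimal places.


d1 = 1.0374525911; d2 = 0.8904832066
phi(d1) = 0.2329124906; exp(-qT) = 1.0000000000; exp(-rT) = 0.9940179641
Vega = S * exp(-qT) * phi(d1) * sqrt(T) = 108.1400 * 1.0000000000 * 0.2329124906 * 1.2247448714 = 30.847841

Answer: Vega = 30.847841


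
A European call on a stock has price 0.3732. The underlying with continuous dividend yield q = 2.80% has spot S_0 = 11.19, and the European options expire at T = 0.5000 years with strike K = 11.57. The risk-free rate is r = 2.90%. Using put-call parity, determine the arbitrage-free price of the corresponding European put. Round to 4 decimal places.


Answer: Put price = 0.7422

Derivation:
Put-call parity: C - P = S_0 * exp(-qT) - K * exp(-rT).
S_0 * exp(-qT) = 11.1900 * 0.98609754 = 11.03443152
K * exp(-rT) = 11.5700 * 0.98560462 = 11.40344544
P = C - S*exp(-qT) + K*exp(-rT)
P = 0.3732 - 11.03443152 + 11.40344544 = 0.7422


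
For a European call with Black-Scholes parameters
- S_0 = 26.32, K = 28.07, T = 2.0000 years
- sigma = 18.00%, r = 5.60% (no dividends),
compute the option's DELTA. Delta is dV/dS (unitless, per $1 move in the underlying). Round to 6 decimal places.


d1 = 0.3143785596; d2 = 0.0598201184
phi(d1) = 0.3797069634; exp(-qT) = 1.0000000000; exp(-rT) = 0.8940442575
N(d1) = 0.6233832309
Delta = exp(-qT) * N(d1) = 1.0000000000 * 0.6233832309 = 0.623383

Answer: Delta = 0.623383


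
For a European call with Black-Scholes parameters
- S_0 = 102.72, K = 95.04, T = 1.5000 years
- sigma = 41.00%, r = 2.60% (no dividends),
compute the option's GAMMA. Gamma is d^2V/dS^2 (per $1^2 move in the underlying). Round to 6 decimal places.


d1 = 0.4834933978; d2 = -0.0186519994
phi(d1) = 0.3549346943; exp(-qT) = 1.0000000000; exp(-rT) = 0.9617507091
Gamma = exp(-qT) * phi(d1) / (S * sigma * sqrt(T)) = 1.0000000000 * 0.3549346943 / (102.7200 * 0.4100 * 1.2247448714) = 0.006881

Answer: Gamma = 0.006881


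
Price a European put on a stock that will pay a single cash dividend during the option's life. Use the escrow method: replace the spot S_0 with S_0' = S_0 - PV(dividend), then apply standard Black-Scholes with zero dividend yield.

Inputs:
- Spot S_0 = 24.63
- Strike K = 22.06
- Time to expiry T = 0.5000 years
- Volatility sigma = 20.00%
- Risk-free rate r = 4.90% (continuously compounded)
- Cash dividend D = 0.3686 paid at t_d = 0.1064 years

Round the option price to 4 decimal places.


PV(D) = D * exp(-r * t_d) = 0.3686 * 0.99479997 = 0.36668327
S_0' = S_0 - PV(D) = 24.6300 - 0.36668327 = 24.26331673
d1 = (ln(S_0'/K) + (r + sigma^2/2)*T) / (sigma*sqrt(T)) = 0.91711464
d2 = d1 - sigma*sqrt(T) = 0.77569329
exp(-rT) = 0.97579769
N(-d1) = 0.17954128; N(-d2) = 0.21896505
P = K * exp(-rT) * N(-d2) - S_0' * N(-d1) = 22.0600 * 0.97579769 * 0.21896505 - 24.26331673 * 0.17954128 = 0.3572

Answer: Price = 0.3572


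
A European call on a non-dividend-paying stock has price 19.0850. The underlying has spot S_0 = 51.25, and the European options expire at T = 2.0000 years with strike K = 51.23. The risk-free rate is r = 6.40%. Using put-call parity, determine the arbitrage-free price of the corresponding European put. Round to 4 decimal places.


Put-call parity: C - P = S_0 * exp(-qT) - K * exp(-rT).
S_0 * exp(-qT) = 51.2500 * 1.00000000 = 51.25000000
K * exp(-rT) = 51.2300 * 0.87985338 = 45.07488861
P = C - S*exp(-qT) + K*exp(-rT)
P = 19.0850 - 51.25000000 + 45.07488861 = 12.9099

Answer: Put price = 12.9099


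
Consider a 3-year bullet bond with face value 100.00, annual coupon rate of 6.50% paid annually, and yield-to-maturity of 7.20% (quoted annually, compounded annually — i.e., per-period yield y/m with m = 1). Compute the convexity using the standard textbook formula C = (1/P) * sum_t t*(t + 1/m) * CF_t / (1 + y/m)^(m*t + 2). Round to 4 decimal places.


Answer: Convexity = 9.6039

Derivation:
Coupon per period c = face * coupon_rate / m = 6.500000
Periods per year m = 1; per-period yield y/m = 0.072000
Number of cashflows N = 3
Cashflows (t years, CF_t, discount factor 1/(1+y/m)^(m*t), PV):
  t = 1.0000: CF_t = 6.500000, DF = 0.932836, PV = 6.063433
  t = 2.0000: CF_t = 6.500000, DF = 0.870183, PV = 5.656187
  t = 3.0000: CF_t = 106.500000, DF = 0.811738, PV = 86.450051
Price P = sum_t PV_t = 98.169671
Convexity numerator sum_t t*(t + 1/m) * CF_t / (1+y/m)^(m*t + 2):
  t = 1.0000: term = 10.552588
  t = 2.0000: term = 29.531497
  t = 3.0000: term = 902.728029
Convexity = (1/P) * sum = 942.812114 / 98.169671 = 9.603904


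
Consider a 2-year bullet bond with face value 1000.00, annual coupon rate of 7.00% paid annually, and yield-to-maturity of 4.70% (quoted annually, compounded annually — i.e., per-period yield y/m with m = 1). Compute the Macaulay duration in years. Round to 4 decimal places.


Answer: Macaulay duration = 1.9359 years

Derivation:
Coupon per period c = face * coupon_rate / m = 70.000000
Periods per year m = 1; per-period yield y/m = 0.047000
Number of cashflows N = 2
Cashflows (t years, CF_t, discount factor 1/(1+y/m)^(m*t), PV):
  t = 1.0000: CF_t = 70.000000, DF = 0.955110, PV = 66.857689
  t = 2.0000: CF_t = 1070.000000, DF = 0.912235, PV = 976.091238
Price P = sum_t PV_t = 1042.948927
Macaulay numerator sum_t t * PV_t:
  t * PV_t at t = 1.0000: 66.857689
  t * PV_t at t = 2.0000: 1952.182476
Macaulay duration D = (sum_t t * PV_t) / P = 2019.040165 / 1042.948927 = 1.935896


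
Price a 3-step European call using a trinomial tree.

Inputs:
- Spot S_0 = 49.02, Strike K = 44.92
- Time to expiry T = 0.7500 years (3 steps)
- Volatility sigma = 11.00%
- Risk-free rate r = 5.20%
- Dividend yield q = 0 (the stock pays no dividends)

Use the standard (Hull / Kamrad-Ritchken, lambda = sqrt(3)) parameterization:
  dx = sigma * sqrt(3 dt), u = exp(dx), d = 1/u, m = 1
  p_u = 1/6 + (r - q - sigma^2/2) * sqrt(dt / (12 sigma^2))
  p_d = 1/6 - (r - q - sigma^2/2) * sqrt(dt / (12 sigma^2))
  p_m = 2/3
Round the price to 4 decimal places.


dt = T/N = 0.250000; dx = sigma*sqrt(3*dt) = 0.095263
u = exp(dx) = 1.099948; d = 1/u = 0.909134
p_u = 0.226960, p_m = 0.666667, p_d = 0.106373
Discount per step: exp(-r*dt) = 0.987084
Stock lattice S(k, j) with j the centered position index:
  k=0: S(0,+0) = 49.0200
  k=1: S(1,-1) = 44.5657; S(1,+0) = 49.0200; S(1,+1) = 53.9194
  k=2: S(2,-2) = 40.5162; S(2,-1) = 44.5657; S(2,+0) = 49.0200; S(2,+1) = 53.9194; S(2,+2) = 59.3086
  k=3: S(3,-3) = 36.8347; S(3,-2) = 40.5162; S(3,-1) = 44.5657; S(3,+0) = 49.0200; S(3,+1) = 53.9194; S(3,+2) = 59.3086; S(3,+3) = 65.2363
Terminal payoffs V(N, j) = max(S_T - K, 0):
  V(3,-3) = 0.000000; V(3,-2) = 0.000000; V(3,-1) = 0.000000; V(3,+0) = 4.100000; V(3,+1) = 8.999445; V(3,+2) = 14.388579; V(3,+3) = 20.316346
Backward induction: V(k, j) = exp(-r*dt) * [p_u * V(k+1, j+1) + p_m * V(k+1, j) + p_d * V(k+1, j-1)]
  V(2,-2) = exp(-r*dt) * [p_u*0.000000 + p_m*0.000000 + p_d*0.000000] = 0.000000
  V(2,-1) = exp(-r*dt) * [p_u*4.100000 + p_m*0.000000 + p_d*0.000000] = 0.918519
  V(2,+0) = exp(-r*dt) * [p_u*8.999445 + p_m*4.100000 + p_d*0.000000] = 4.714167
  V(2,+1) = exp(-r*dt) * [p_u*14.388579 + p_m*8.999445 + p_d*4.100000] = 9.576095
  V(2,+2) = exp(-r*dt) * [p_u*20.316346 + p_m*14.388579 + p_d*8.999445] = 14.964876
  V(1,-1) = exp(-r*dt) * [p_u*4.714167 + p_m*0.918519 + p_d*0.000000] = 1.660547
  V(1,+0) = exp(-r*dt) * [p_u*9.576095 + p_m*4.714167 + p_d*0.918519] = 5.343953
  V(1,+1) = exp(-r*dt) * [p_u*14.964876 + p_m*9.576095 + p_d*4.714167] = 10.149157
  V(0,+0) = exp(-r*dt) * [p_u*10.149157 + p_m*5.343953 + p_d*1.660547] = 5.964682

Answer: Price = V(0,0) = 5.9647


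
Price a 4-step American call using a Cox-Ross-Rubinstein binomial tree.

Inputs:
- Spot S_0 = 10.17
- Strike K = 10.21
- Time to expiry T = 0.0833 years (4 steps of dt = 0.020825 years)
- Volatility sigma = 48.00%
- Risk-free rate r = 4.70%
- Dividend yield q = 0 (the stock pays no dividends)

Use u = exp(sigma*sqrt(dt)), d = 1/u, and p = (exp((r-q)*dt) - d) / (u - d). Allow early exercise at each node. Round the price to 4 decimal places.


Answer: Price = V(0,0) = 0.5351

Derivation:
dt = T/N = 0.020825
u = exp(sigma*sqrt(dt)) = 1.071724; d = 1/u = 0.933076
p = (exp((r-q)*dt) - d) / (u - d) = 0.489753
Discount per step: exp(-r*dt) = 0.999022
Stock lattice S(k, i) with i counting down-moves:
  k=0: S(0,0) = 10.1700
  k=1: S(1,0) = 10.8994; S(1,1) = 9.4894
  k=2: S(2,0) = 11.6812; S(2,1) = 10.1700; S(2,2) = 8.8543
  k=3: S(3,0) = 12.5190; S(3,1) = 10.8994; S(3,2) = 9.4894; S(3,3) = 8.2618
  k=4: S(4,0) = 13.4169; S(4,1) = 11.6812; S(4,2) = 10.1700; S(4,3) = 8.8543; S(4,4) = 7.7089
Terminal payoffs V(N, i) = max(S_T - K, 0):
  V(4,0) = 3.206897; V(4,1) = 1.471175; V(4,2) = 0.000000; V(4,3) = 0.000000; V(4,4) = 0.000000
Backward induction: V(k, i) = exp(-r*dt) * [p * V(k+1, i) + (1-p) * V(k+1, i+1)]; then take max(V_cont, immediate exercise) for American.
  V(3,0) = exp(-r*dt) * [p*3.206897 + (1-p)*1.471175] = 2.318979; exercise = 2.308991; V(3,0) = max -> 2.318979
  V(3,1) = exp(-r*dt) * [p*1.471175 + (1-p)*0.000000] = 0.719807; exercise = 0.689429; V(3,1) = max -> 0.719807
  V(3,2) = exp(-r*dt) * [p*0.000000 + (1-p)*0.000000] = 0.000000; exercise = 0.000000; V(3,2) = max -> 0.000000
  V(3,3) = exp(-r*dt) * [p*0.000000 + (1-p)*0.000000] = 0.000000; exercise = 0.000000; V(3,3) = max -> 0.000000
  V(2,0) = exp(-r*dt) * [p*2.318979 + (1-p)*0.719807] = 1.501536; exercise = 1.471175; V(2,0) = max -> 1.501536
  V(2,1) = exp(-r*dt) * [p*0.719807 + (1-p)*0.000000] = 0.352183; exercise = 0.000000; V(2,1) = max -> 0.352183
  V(2,2) = exp(-r*dt) * [p*0.000000 + (1-p)*0.000000] = 0.000000; exercise = 0.000000; V(2,2) = max -> 0.000000
  V(1,0) = exp(-r*dt) * [p*1.501536 + (1-p)*0.352183] = 0.914186; exercise = 0.689429; V(1,0) = max -> 0.914186
  V(1,1) = exp(-r*dt) * [p*0.352183 + (1-p)*0.000000] = 0.172314; exercise = 0.000000; V(1,1) = max -> 0.172314
  V(0,0) = exp(-r*dt) * [p*0.914186 + (1-p)*0.172314] = 0.535124; exercise = 0.000000; V(0,0) = max -> 0.535124
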